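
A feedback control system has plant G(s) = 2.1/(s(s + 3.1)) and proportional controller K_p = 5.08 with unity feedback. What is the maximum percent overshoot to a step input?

18.4%

The closed-loop denominator s² + 3.1s + 10.67 gives ω_n = √10.67 = 3.266 and ζ = 3.1/(2ω_n) = 0.4746.
%OS = 100·exp(−πζ/√(1−ζ²)) = 100·exp(−π·0.4746/√0.7748) = 18.4%.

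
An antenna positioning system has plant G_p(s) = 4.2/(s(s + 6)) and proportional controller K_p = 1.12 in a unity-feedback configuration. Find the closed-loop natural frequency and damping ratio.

ω_n = 2.17 rad/s, ζ = 1.38

With unity feedback the closed-loop characteristic equation is s² + 6s + 1.12·4.2 = s² + 6s + 4.704 = 0.
Matching s² + 2ζω_n s + ω_n²: ω_n = √4.704 = 2.169 rad/s and 2ζω_n = 6, so ζ = 6/(2·2.169) = 1.38.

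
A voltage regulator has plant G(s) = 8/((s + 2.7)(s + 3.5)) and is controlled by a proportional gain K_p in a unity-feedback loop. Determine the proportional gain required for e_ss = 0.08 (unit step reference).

K_p = 13.6

For a type-0 loop with proportional control, e_ss = 1/(1 + K_p·G(0)).
G(0) = 0.8466. Require 1/(1 + K_p·0.8466) = 0.08, so 1 + 0.8466·K_p = 12.5.
K_p = (12.5 − 1)/0.8466 = 13.6.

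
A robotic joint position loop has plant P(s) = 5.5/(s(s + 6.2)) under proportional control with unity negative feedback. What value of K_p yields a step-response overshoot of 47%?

K_p = 32

From %OS = 100·exp(−πζ/√(1−ζ²)) = 47%, ζ = −ln(0.47)/√(π²+ln²(0.47)) = 0.2337.
Characteristic equation s² + 6.2s + 5.5K_p = 0 gives ζ = 6.2/(2√(5.5K_p)).
Setting ζ = 0.2337: √(5.5K_p) = 6.2/(2·0.2337) = 13.27, so K_p = 176/5.5 = 32.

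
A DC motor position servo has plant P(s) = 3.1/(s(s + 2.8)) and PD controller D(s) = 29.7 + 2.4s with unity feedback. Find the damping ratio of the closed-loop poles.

ζ = 0.534

Forward path: (29.7 + 2.4s)·3.1/(s(s+2.8)). The closed-loop characteristic equation is s² + (2.8 + 3.1·2.4)s + 3.1·29.7 = 0.
That is s² + 10.24s + 92.07 = 0, so ω_n = 9.595 rad/s and ζ = 10.24/(2·9.595) = 0.5336.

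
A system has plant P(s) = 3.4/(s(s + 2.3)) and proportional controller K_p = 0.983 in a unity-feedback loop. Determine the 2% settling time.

The closed-loop denominator s² + 2.3s + 3.342 gives ω_n = √3.342 = 1.828 and ζ = 2.3/(2ω_n) = 0.629.
2% settling time T_s ≈ 4/(ζω_n) = 4/1.15 = 3.48 s.

T_s ≈ 3.48 s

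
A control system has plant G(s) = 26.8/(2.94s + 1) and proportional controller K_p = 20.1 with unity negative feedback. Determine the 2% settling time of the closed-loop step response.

Closed loop: T(s) = K_p·G/(1+K_p·G) = 538.7/(2.94s + 1 + 538.7), with pole at s = −(1 + 538.7)/2.94 = −183.6.
τ = 1/183.6 = 0.005448 s, so 2% settling time ≈ 4τ = 0.0218 s.

T_s ≈ 0.0218 s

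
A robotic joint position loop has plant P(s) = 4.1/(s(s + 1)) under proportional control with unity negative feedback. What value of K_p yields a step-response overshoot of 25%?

K_p = 0.374

From %OS = 100·exp(−πζ/√(1−ζ²)) = 25%, ζ = −ln(0.25)/√(π²+ln²(0.25)) = 0.4037.
Characteristic equation s² + 1s + 4.1K_p = 0 gives ζ = 1/(2√(4.1K_p)).
Setting ζ = 0.4037: √(4.1K_p) = 1/(2·0.4037) = 1.239, so K_p = 1.534/4.1 = 0.374.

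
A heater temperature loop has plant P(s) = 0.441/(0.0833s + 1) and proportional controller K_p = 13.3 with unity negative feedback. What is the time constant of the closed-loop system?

τ = 0.0121 s

Closed loop: T(s) = K_p·P/(1+K_p·P) = 5.865/(0.0833s + 1 + 5.865), with pole at s = −(1 + 5.865)/0.0833 = −82.42.
Closed-loop time constant τ = 1/82.42 = 0.0121 s.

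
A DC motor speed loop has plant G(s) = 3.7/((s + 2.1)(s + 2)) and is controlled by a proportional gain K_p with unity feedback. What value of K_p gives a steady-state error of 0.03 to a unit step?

Steady-state error for a unit step on this type-0 loop is 1/(1 + K_p·G(0)).
G(0) = 0.881. Require 1/(1 + K_p·0.881) = 0.03, so 1 + 0.881·K_p = 33.33.
K_p = (33.33 − 1)/0.881 = 36.7.

K_p = 36.7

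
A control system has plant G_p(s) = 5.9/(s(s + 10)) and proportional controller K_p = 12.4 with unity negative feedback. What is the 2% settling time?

Closed-loop characteristic equation: s² + 10s + 73.16 = 0, so ω_n = 8.553 rad/s and ζ = 10/(2·8.553) = 0.5846.
2% settling time T_s ≈ 4/(ζω_n) = 4/5 = 0.8 s.

T_s ≈ 0.8 s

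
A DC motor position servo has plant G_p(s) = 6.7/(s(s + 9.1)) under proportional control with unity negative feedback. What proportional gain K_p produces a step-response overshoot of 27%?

From %OS = 100·exp(−πζ/√(1−ζ²)) = 27%, ζ = −ln(0.27)/√(π²+ln²(0.27)) = 0.3847.
Characteristic equation s² + 9.1s + 6.7K_p = 0 gives ζ = 9.1/(2√(6.7K_p)).
Setting ζ = 0.3847: √(6.7K_p) = 9.1/(2·0.3847) = 11.83, so K_p = 139.9/6.7 = 20.9.

K_p = 20.9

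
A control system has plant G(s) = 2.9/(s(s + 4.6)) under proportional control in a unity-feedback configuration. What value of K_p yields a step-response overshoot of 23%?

From %OS = 100·exp(−πζ/√(1−ζ²)) = 23%, ζ = −ln(0.23)/√(π²+ln²(0.23)) = 0.4237.
Characteristic equation s² + 4.6s + 2.9K_p = 0 gives ζ = 4.6/(2√(2.9K_p)).
Setting ζ = 0.4237: √(2.9K_p) = 4.6/(2·0.4237) = 5.428, so K_p = 29.46/2.9 = 10.2.

K_p = 10.2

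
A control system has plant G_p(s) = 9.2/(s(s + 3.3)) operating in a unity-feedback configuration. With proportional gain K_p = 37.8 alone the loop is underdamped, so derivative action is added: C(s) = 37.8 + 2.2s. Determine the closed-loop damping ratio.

Forward path: (37.8 + 2.2s)·9.2/(s(s+3.3)). The closed-loop characteristic equation is s² + (3.3 + 9.2·2.2)s + 9.2·37.8 = 0.
That is s² + 23.54s + 347.8 = 0, so ω_n = 18.65 rad/s and ζ = 23.54/(2·18.65) = 0.6312.

ζ = 0.631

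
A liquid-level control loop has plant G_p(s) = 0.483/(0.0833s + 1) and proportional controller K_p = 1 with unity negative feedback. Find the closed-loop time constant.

τ = 0.0562 s

Closed loop: T(s) = K_p·G_p/(1+K_p·G_p) = 0.483/(0.0833s + 1 + 0.483), with pole at s = −(1 + 0.483)/0.0833 = −17.8.
Closed-loop time constant τ = 1/17.8 = 0.0562 s.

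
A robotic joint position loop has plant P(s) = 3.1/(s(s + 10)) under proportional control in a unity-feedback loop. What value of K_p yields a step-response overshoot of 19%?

From %OS = 100·exp(−πζ/√(1−ζ²)) = 19%, ζ = −ln(0.19)/√(π²+ln²(0.19)) = 0.4673.
Characteristic equation s² + 10s + 3.1K_p = 0 gives ζ = 10/(2√(3.1K_p)).
Setting ζ = 0.4673: √(3.1K_p) = 10/(2·0.4673) = 10.7, so K_p = 114.5/3.1 = 36.9.

K_p = 36.9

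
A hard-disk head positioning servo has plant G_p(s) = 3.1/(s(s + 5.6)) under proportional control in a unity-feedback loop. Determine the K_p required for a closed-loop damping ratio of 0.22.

Closed-loop characteristic equation: s² + 5.6s + K_p·3.1 = 0.
So ω_n = √(3.1K_p) and 2ζω_n = 5.6, giving ζ = 5.6/(2√(3.1K_p)).
Setting ζ = 0.22: √(3.1K_p) = 5.6/(2·0.22) = 12.73, so K_p = 162/3.1 = 52.3.

K_p = 52.3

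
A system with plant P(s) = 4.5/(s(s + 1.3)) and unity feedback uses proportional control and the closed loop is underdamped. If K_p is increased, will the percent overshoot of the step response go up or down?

increase

Characteristic equation s² + 1.3s + K_p·4.5 = 0: raising K_p raises ω_n while 2ζω_n = 1.3 is fixed, so ζ falls and overshoot grows.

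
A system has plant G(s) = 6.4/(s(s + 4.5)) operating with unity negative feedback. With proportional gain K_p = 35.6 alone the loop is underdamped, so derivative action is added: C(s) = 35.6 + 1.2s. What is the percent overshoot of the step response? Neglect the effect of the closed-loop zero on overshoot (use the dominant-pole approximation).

Forward path: (35.6 + 1.2s)·6.4/(s(s+4.5)). The closed-loop characteristic equation is s² + (4.5 + 6.4·1.2)s + 6.4·35.6 = 0.
That is s² + 12.18s + 227.8 = 0, so ω_n = 15.09 rad/s and ζ = 12.18/(2·15.09) = 0.4035.
%OS = 100·exp(−πζ/√(1−ζ²)) = 25%.

25%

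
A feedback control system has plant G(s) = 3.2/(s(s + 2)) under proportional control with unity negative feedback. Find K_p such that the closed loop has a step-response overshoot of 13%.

K_p = 1.05

From %OS = 100·exp(−πζ/√(1−ζ²)) = 13%, ζ = −ln(0.13)/√(π²+ln²(0.13)) = 0.5446.
Characteristic equation s² + 2s + 3.2K_p = 0 gives ζ = 2/(2√(3.2K_p)).
Setting ζ = 0.5446: √(3.2K_p) = 2/(2·0.5446) = 1.836, so K_p = 3.371/3.2 = 1.05.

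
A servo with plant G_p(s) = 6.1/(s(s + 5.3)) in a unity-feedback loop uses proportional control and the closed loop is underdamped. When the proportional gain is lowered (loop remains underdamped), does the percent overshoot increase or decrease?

ζ = 5.3/(2√(6.1K_p)) rises as K_p falls; higher damping means less overshoot.

decrease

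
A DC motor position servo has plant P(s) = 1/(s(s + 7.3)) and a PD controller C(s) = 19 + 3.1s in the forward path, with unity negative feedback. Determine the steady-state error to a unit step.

0

The open loop C(s)P(s) has a pole at the origin (type 1), so the static position error constant is infinite and e_ss = 1/(1+∞) = 0.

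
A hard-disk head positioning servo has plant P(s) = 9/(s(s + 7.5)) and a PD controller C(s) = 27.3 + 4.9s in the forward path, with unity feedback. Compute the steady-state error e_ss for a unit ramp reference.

0.0305

The loop has one pole at the origin (type 1). Velocity error constant K_v = lim_{s→0} s·C(s)P(s) = 27.3·9/7.5 = 32.76.
Steady-state error to a unit ramp: e_ss = 1/K_v = 0.0305.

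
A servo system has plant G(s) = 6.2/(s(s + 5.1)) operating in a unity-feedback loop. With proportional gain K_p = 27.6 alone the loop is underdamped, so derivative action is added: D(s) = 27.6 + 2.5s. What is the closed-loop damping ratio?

Forward path: (27.6 + 2.5s)·6.2/(s(s+5.1)). The closed-loop characteristic equation is s² + (5.1 + 6.2·2.5)s + 6.2·27.6 = 0.
That is s² + 20.6s + 171.1 = 0, so ω_n = 13.08 rad/s and ζ = 20.6/(2·13.08) = 0.7874.

ζ = 0.787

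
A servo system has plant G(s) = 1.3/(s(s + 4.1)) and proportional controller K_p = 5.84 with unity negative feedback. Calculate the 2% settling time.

Closed-loop characteristic equation: s² + 4.1s + 7.592 = 0, so ω_n = 2.755 rad/s and ζ = 4.1/(2·2.755) = 0.744.
2% settling time T_s ≈ 4/(ζω_n) = 4/2.05 = 1.95 s.

T_s ≈ 1.95 s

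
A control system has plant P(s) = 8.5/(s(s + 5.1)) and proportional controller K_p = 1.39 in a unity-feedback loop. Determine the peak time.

Closed-loop characteristic equation: s² + 5.1s + 11.81 = 0, so ω_n = 3.437 rad/s and ζ = 5.1/(2·3.437) = 0.7419.
Damped frequency ω_d = ω_n√(1−ζ²) = 2.305 rad/s, so peak time T_p = π/ω_d = 1.36 s.

T_p = 1.36 s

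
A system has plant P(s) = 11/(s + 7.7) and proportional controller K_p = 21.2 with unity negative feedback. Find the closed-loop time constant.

τ = 0.00415 s

Closed-loop transfer function: T(s) = K_p·P(s)/(1 + K_p·P(s)) = 233.2/(s + 7.7 + 233.2) = 233.2/(s + 240.9).
Time constant τ = 1/240.9 = 0.00415 s.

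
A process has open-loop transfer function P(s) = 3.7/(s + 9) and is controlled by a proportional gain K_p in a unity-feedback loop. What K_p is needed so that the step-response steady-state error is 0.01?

Steady-state error for a unit step on this type-0 loop is 1/(1 + K_p·P(0)).
P(0) = 0.4111. Require 1/(1 + K_p·0.4111) = 0.01, so 1 + 0.4111·K_p = 100.
K_p = (100 − 1)/0.4111 = 241.

K_p = 241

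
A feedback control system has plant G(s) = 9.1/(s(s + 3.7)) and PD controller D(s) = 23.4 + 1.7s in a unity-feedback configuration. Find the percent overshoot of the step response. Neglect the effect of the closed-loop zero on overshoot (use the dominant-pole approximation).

Forward path: (23.4 + 1.7s)·9.1/(s(s+3.7)). The closed-loop characteristic equation is s² + (3.7 + 9.1·1.7)s + 9.1·23.4 = 0.
That is s² + 19.17s + 212.9 = 0, so ω_n = 14.59 rad/s and ζ = 19.17/(2·14.59) = 0.6568.
%OS = 100·exp(−πζ/√(1−ζ²)) = 6.48%.

6.48%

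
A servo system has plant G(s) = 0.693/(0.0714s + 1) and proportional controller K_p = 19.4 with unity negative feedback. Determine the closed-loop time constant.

τ = 0.00494 s

Closed loop: T(s) = K_p·G/(1+K_p·G) = 13.44/(0.0714s + 1 + 13.44), with pole at s = −(1 + 13.44)/0.0714 = −202.3.
Closed-loop time constant τ = 1/202.3 = 0.00494 s.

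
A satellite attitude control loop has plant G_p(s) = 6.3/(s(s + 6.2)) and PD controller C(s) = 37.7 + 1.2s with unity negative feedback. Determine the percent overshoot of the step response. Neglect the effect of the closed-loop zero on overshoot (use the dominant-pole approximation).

Forward path: (37.7 + 1.2s)·6.3/(s(s+6.2)). The closed-loop characteristic equation is s² + (6.2 + 6.3·1.2)s + 6.3·37.7 = 0.
That is s² + 13.76s + 237.5 = 0, so ω_n = 15.41 rad/s and ζ = 13.76/(2·15.41) = 0.4464.
%OS = 100·exp(−πζ/√(1−ζ²)) = 20.9%.

20.9%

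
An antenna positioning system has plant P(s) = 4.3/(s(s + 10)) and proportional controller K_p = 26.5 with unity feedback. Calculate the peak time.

Closed-loop characteristic equation: s² + 10s + 113.9 = 0, so ω_n = 10.67 rad/s and ζ = 10/(2·10.67) = 0.4684.
Damped frequency ω_d = ω_n√(1−ζ²) = 9.431 rad/s, so peak time T_p = π/ω_d = 0.333 s.

T_p = 0.333 s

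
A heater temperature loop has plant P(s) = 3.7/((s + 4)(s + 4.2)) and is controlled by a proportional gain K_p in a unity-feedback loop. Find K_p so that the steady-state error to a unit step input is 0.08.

For a type-0 loop with proportional control, e_ss = 1/(1 + K_p·P(0)).
P(0) = 0.2202. Require 1/(1 + K_p·0.2202) = 0.08, so 1 + 0.2202·K_p = 12.5.
K_p = (12.5 − 1)/0.2202 = 52.2.

K_p = 52.2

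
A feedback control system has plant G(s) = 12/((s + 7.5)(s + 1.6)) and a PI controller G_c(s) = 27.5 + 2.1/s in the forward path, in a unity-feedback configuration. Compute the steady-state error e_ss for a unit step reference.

0

The open loop G_c(s)G(s) has a pole at the origin (type 1), so the static position error constant is infinite and e_ss = 1/(1+∞) = 0.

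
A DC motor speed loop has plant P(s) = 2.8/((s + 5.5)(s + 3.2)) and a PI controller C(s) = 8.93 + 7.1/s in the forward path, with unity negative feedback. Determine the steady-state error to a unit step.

0

The open loop C(s)P(s) has a pole at the origin (type 1), so the static position error constant is infinite and e_ss = 1/(1+∞) = 0.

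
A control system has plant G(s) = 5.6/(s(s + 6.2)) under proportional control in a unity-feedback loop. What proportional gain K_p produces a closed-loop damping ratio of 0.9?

K_p = 2.12

Closed-loop characteristic equation: s² + 6.2s + K_p·5.6 = 0.
So ω_n = √(5.6K_p) and 2ζω_n = 6.2, giving ζ = 6.2/(2√(5.6K_p)).
Setting ζ = 0.9: √(5.6K_p) = 6.2/(2·0.9) = 3.444, so K_p = 11.86/5.6 = 2.12.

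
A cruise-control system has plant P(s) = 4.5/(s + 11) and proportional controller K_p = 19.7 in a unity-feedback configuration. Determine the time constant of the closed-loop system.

τ = 0.01 s

Closed-loop transfer function: T(s) = K_p·P(s)/(1 + K_p·P(s)) = 88.65/(s + 11 + 88.65) = 88.65/(s + 99.65).
Time constant τ = 1/99.65 = 0.01 s.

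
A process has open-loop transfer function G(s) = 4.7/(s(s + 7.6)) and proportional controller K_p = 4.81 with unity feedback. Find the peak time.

T_p = 1.1 s

Closed-loop characteristic equation: s² + 7.6s + 22.61 = 0, so ω_n = 4.755 rad/s and ζ = 7.6/(2·4.755) = 0.7992.
Damped frequency ω_d = ω_n√(1−ζ²) = 2.858 rad/s, so peak time T_p = π/ω_d = 1.1 s.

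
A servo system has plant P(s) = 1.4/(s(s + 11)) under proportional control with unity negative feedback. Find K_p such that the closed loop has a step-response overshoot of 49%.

From %OS = 100·exp(−πζ/√(1−ζ²)) = 49%, ζ = −ln(0.49)/√(π²+ln²(0.49)) = 0.2214.
Characteristic equation s² + 11s + 1.4K_p = 0 gives ζ = 11/(2√(1.4K_p)).
Setting ζ = 0.2214: √(1.4K_p) = 11/(2·0.2214) = 24.84, so K_p = 617/1.4 = 441.

K_p = 441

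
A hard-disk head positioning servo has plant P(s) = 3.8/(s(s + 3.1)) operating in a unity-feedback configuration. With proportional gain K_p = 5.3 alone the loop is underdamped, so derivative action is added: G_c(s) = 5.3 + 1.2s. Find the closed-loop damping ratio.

ζ = 0.853

Forward path: (5.3 + 1.2s)·3.8/(s(s+3.1)). The closed-loop characteristic equation is s² + (3.1 + 3.8·1.2)s + 3.8·5.3 = 0.
That is s² + 7.66s + 20.14 = 0, so ω_n = 4.488 rad/s and ζ = 7.66/(2·4.488) = 0.8534.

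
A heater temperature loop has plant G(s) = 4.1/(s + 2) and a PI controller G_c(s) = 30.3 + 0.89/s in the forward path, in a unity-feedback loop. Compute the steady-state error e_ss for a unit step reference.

0

The open loop G_c(s)G(s) has a pole at the origin (type 1), so the static position error constant is infinite and e_ss = 1/(1+∞) = 0.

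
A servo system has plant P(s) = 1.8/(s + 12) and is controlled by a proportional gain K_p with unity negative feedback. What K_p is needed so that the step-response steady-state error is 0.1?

K_p = 60

The loop is type 0, so e_ss(step) = 1/(1 + K_pos) with K_pos = K_p·P(0).
P(0) = 0.15. Require 1/(1 + K_p·0.15) = 0.1, so 1 + 0.15·K_p = 10.
K_p = (10 − 1)/0.15 = 60.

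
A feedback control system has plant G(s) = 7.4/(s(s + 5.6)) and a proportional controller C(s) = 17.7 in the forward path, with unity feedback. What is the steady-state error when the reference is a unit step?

The open loop C(s)G(s) has a pole at the origin (type 1), so the static position error constant is infinite and e_ss = 1/(1+∞) = 0.

0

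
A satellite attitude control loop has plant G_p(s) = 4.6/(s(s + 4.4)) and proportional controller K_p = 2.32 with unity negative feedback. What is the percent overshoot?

5.72%

From 1 + K_pG_p(s) = 0: s² + 4.4s + 10.67 = 0 ⇒ ω_n = 3.267, ζ = 0.6734.
%OS = 100·exp(−πζ/√(1−ζ²)) = 100·exp(−π·0.6734/√0.5465) = 5.72%.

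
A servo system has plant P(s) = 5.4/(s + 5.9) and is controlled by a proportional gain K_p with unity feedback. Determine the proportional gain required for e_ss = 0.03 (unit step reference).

K_p = 35.3

For a type-0 loop with proportional control, e_ss = 1/(1 + K_p·P(0)).
P(0) = 0.9153. Require 1/(1 + K_p·0.9153) = 0.03, so 1 + 0.9153·K_p = 33.33.
K_p = (33.33 − 1)/0.9153 = 35.3.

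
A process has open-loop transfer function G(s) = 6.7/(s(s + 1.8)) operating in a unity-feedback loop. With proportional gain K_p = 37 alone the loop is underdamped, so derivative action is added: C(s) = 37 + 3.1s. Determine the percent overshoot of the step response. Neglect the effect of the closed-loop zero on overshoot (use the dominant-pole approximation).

Forward path: (37 + 3.1s)·6.7/(s(s+1.8)). The closed-loop characteristic equation is s² + (1.8 + 6.7·3.1)s + 6.7·37 = 0.
That is s² + 22.57s + 247.9 = 0, so ω_n = 15.74 rad/s and ζ = 22.57/(2·15.74) = 0.7167.
%OS = 100·exp(−πζ/√(1−ζ²)) = 3.96%.

3.96%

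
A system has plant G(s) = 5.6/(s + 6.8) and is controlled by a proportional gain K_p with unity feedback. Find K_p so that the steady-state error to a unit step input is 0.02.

K_p = 59.5

Steady-state error for a unit step on this type-0 loop is 1/(1 + K_p·G(0)).
G(0) = 0.8235. Require 1/(1 + K_p·0.8235) = 0.02, so 1 + 0.8235·K_p = 50.
K_p = (50 − 1)/0.8235 = 59.5.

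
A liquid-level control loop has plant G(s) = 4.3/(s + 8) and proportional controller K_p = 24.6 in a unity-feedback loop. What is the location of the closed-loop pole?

Closed-loop transfer function: T(s) = K_p·G(s)/(1 + K_p·G(s)) = 105.8/(s + 8 + 105.8) = 105.8/(s + 113.8).
The closed-loop pole is at s = −113.8.

s = -113.8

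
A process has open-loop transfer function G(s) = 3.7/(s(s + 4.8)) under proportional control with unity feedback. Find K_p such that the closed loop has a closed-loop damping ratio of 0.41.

Closed-loop characteristic equation: s² + 4.8s + K_p·3.7 = 0.
So ω_n = √(3.7K_p) and 2ζω_n = 4.8, giving ζ = 4.8/(2√(3.7K_p)).
Setting ζ = 0.41: √(3.7K_p) = 4.8/(2·0.41) = 5.854, so K_p = 34.27/3.7 = 9.26.

K_p = 9.26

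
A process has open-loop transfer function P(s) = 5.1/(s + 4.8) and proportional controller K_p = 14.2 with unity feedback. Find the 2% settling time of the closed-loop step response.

Closed-loop transfer function: T(s) = K_p·P(s)/(1 + K_p·P(s)) = 72.42/(s + 4.8 + 72.42) = 72.42/(s + 77.22).
Time constant τ = 1/77.22 = 0.01295 s, so the 2% settling time is about 4τ = 0.0518 s.

T_s ≈ 0.0518 s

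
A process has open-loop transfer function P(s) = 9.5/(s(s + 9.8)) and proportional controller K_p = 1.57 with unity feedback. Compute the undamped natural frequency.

ω_n = 3.86 rad/s

The closed-loop denominator is s(s+9.8) + 1.57·9.5 = s² + 9.8s + 14.92.
So ω_n² = 14.92 ⇒ ω_n = 3.862 rad/s, and ζ = 9.8/(2ω_n) = 1.27.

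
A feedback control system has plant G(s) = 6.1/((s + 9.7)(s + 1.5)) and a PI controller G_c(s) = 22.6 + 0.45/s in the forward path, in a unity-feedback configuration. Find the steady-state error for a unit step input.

0

The open loop G_c(s)G(s) has a pole at the origin (type 1), so the static position error constant is infinite and e_ss = 1/(1+∞) = 0.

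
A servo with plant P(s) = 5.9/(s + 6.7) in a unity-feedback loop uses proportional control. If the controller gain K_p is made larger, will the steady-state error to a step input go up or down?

decrease

e_ss = 1/(1 + K_p·P(0)); a larger K_p raises the denominator, so e_ss decreases.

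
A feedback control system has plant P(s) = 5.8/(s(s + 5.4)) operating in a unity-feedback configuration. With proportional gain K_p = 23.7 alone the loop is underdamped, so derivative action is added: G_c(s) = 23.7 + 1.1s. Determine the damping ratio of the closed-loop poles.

Forward path: (23.7 + 1.1s)·5.8/(s(s+5.4)). The closed-loop characteristic equation is s² + (5.4 + 5.8·1.1)s + 5.8·23.7 = 0.
That is s² + 11.78s + 137.5 = 0, so ω_n = 11.72 rad/s and ζ = 11.78/(2·11.72) = 0.5024.

ζ = 0.502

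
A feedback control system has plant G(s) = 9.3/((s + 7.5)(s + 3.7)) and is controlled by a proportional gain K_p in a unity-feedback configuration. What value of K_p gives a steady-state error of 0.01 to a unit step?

K_p = 295

Steady-state error for a unit step on this type-0 loop is 1/(1 + K_p·G(0)).
G(0) = 0.3351. Require 1/(1 + K_p·0.3351) = 0.01, so 1 + 0.3351·K_p = 100.
K_p = (100 − 1)/0.3351 = 295.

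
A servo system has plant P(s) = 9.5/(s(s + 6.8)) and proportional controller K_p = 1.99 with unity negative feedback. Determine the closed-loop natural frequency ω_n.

ω_n = 4.35 rad/s

The closed-loop denominator is s(s+6.8) + 1.99·9.5 = s² + 6.8s + 18.91.
Matching s² + 2ζω_n s + ω_n²: ω_n = √18.91 = 4.348 rad/s and 2ζω_n = 6.8, so ζ = 6.8/(2·4.348) = 0.782.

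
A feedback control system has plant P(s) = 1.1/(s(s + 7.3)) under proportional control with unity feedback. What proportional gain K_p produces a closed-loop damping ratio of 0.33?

K_p = 111

Closed-loop characteristic equation: s² + 7.3s + K_p·1.1 = 0.
So ω_n = √(1.1K_p) and 2ζω_n = 7.3, giving ζ = 7.3/(2√(1.1K_p)).
Setting ζ = 0.33: √(1.1K_p) = 7.3/(2·0.33) = 11.06, so K_p = 122.3/1.1 = 111.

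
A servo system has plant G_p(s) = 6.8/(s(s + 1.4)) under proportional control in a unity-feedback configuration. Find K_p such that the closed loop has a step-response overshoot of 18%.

From %OS = 100·exp(−πζ/√(1−ζ²)) = 18%, ζ = −ln(0.18)/√(π²+ln²(0.18)) = 0.4791.
Characteristic equation s² + 1.4s + 6.8K_p = 0 gives ζ = 1.4/(2√(6.8K_p)).
Setting ζ = 0.4791: √(6.8K_p) = 1.4/(2·0.4791) = 1.461, so K_p = 2.135/6.8 = 0.314.

K_p = 0.314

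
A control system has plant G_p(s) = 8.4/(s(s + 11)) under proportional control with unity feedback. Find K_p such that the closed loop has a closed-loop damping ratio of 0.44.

Closed-loop characteristic equation: s² + 11s + K_p·8.4 = 0.
So ω_n = √(8.4K_p) and 2ζω_n = 11, giving ζ = 11/(2√(8.4K_p)).
Setting ζ = 0.44: √(8.4K_p) = 11/(2·0.44) = 12.5, so K_p = 156.2/8.4 = 18.6.

K_p = 18.6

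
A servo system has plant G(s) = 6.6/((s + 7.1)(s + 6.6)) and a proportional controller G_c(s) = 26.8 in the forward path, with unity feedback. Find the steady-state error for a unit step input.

0.209

The loop is type 0. Static position error constant K_pos = G_c(0)·G(0) = 26.8·0.1408 = 3.775.
Steady-state error to a unit step: e_ss = 1/(1+K_pos) = 1/4.775 = 0.209.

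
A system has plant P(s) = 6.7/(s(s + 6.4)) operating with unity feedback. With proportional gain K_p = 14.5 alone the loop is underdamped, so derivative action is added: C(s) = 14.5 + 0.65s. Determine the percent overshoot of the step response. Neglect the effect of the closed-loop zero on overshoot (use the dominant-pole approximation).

Forward path: (14.5 + 0.65s)·6.7/(s(s+6.4)). The closed-loop characteristic equation is s² + (6.4 + 6.7·0.65)s + 6.7·14.5 = 0.
That is s² + 10.76s + 97.15 = 0, so ω_n = 9.856 rad/s and ζ = 10.76/(2·9.856) = 0.5456.
%OS = 100·exp(−πζ/√(1−ζ²)) = 12.9%.

12.9%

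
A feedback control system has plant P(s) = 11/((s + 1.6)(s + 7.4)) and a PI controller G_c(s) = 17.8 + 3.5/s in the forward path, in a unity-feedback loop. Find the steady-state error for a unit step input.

0

The open loop G_c(s)P(s) has a pole at the origin (type 1), so the static position error constant is infinite and e_ss = 1/(1+∞) = 0.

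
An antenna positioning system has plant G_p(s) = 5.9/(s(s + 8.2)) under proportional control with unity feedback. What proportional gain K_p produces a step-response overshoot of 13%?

From %OS = 100·exp(−πζ/√(1−ζ²)) = 13%, ζ = −ln(0.13)/√(π²+ln²(0.13)) = 0.5446.
Characteristic equation s² + 8.2s + 5.9K_p = 0 gives ζ = 8.2/(2√(5.9K_p)).
Setting ζ = 0.5446: √(5.9K_p) = 8.2/(2·0.5446) = 7.528, so K_p = 56.67/5.9 = 9.6.

K_p = 9.6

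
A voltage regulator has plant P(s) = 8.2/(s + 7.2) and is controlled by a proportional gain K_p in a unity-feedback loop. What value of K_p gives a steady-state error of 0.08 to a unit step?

K_p = 10.1

Steady-state error for a unit step on this type-0 loop is 1/(1 + K_p·P(0)).
P(0) = 1.139. Require 1/(1 + K_p·1.139) = 0.08, so 1 + 1.139·K_p = 12.5.
K_p = (12.5 − 1)/1.139 = 10.1.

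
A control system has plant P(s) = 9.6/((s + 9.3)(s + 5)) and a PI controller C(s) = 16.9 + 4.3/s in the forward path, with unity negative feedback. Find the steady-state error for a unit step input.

The open loop C(s)P(s) has a pole at the origin (type 1), so the static position error constant is infinite and e_ss = 1/(1+∞) = 0.

0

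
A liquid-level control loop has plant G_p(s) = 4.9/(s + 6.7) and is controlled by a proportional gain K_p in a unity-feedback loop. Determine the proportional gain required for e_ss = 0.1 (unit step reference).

For a type-0 loop with proportional control, e_ss = 1/(1 + K_p·G_p(0)).
G_p(0) = 0.7313. Require 1/(1 + K_p·0.7313) = 0.1, so 1 + 0.7313·K_p = 10.
K_p = (10 − 1)/0.7313 = 12.3.

K_p = 12.3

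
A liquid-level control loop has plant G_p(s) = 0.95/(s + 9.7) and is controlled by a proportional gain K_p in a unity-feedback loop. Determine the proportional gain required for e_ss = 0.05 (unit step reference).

Steady-state error for a unit step on this type-0 loop is 1/(1 + K_p·G_p(0)).
G_p(0) = 0.09794. Require 1/(1 + K_p·0.09794) = 0.05, so 1 + 0.09794·K_p = 20.
K_p = (20 − 1)/0.09794 = 194.

K_p = 194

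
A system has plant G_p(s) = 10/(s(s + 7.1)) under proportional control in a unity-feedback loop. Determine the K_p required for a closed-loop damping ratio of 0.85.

Closed-loop characteristic equation: s² + 7.1s + K_p·10 = 0.
So ω_n = √(10K_p) and 2ζω_n = 7.1, giving ζ = 7.1/(2√(10K_p)).
Setting ζ = 0.85: √(10K_p) = 7.1/(2·0.85) = 4.176, so K_p = 17.44/10 = 1.74.

K_p = 1.74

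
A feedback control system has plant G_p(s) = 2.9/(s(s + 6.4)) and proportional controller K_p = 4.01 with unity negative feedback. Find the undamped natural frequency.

ω_n = 3.41 rad/s

With unity feedback the closed-loop characteristic equation is s² + 6.4s + 4.01·2.9 = s² + 6.4s + 11.63 = 0.
Matching s² + 2ζω_n s + ω_n²: ω_n = √11.63 = 3.41 rad/s and 2ζω_n = 6.4, so ζ = 6.4/(2·3.41) = 0.938.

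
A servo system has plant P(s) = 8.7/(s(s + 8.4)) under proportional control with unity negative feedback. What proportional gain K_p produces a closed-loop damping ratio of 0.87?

K_p = 2.68

Closed-loop characteristic equation: s² + 8.4s + K_p·8.7 = 0.
So ω_n = √(8.7K_p) and 2ζω_n = 8.4, giving ζ = 8.4/(2√(8.7K_p)).
Setting ζ = 0.87: √(8.7K_p) = 8.4/(2·0.87) = 4.828, so K_p = 23.31/8.7 = 2.68.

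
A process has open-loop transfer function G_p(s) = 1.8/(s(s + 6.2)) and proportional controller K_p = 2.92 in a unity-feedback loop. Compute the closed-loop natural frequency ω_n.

The closed-loop denominator is s(s+6.2) + 2.92·1.8 = s² + 6.2s + 5.256.
Matching s² + 2ζω_n s + ω_n²: ω_n = √5.256 = 2.293 rad/s and 2ζω_n = 6.2, so ζ = 6.2/(2·2.293) = 1.35.

ω_n = 2.29 rad/s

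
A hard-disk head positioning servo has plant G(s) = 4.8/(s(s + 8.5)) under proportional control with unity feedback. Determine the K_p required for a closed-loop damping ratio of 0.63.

Closed-loop characteristic equation: s² + 8.5s + K_p·4.8 = 0.
So ω_n = √(4.8K_p) and 2ζω_n = 8.5, giving ζ = 8.5/(2√(4.8K_p)).
Setting ζ = 0.63: √(4.8K_p) = 8.5/(2·0.63) = 6.746, so K_p = 45.51/4.8 = 9.48.

K_p = 9.48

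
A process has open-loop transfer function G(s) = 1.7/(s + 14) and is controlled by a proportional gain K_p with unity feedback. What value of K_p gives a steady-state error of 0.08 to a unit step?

Steady-state error for a unit step on this type-0 loop is 1/(1 + K_p·G(0)).
G(0) = 0.1214. Require 1/(1 + K_p·0.1214) = 0.08, so 1 + 0.1214·K_p = 12.5.
K_p = (12.5 − 1)/0.1214 = 94.7.

K_p = 94.7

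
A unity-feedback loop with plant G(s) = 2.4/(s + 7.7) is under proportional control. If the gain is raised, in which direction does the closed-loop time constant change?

Closed-loop pole is at s = −(7.7+K_p·2.4); larger K_p moves it further left, so τ = 1/(7.7+K_p·2.4) decreases.

decrease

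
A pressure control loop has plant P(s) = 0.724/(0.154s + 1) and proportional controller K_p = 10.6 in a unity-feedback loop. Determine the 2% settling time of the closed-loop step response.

Closed loop: T(s) = K_p·P/(1+K_p·P) = 7.674/(0.154s + 1 + 7.674), with pole at s = −(1 + 7.674)/0.154 = −56.33.
τ = 1/56.33 = 0.01775 s, so 2% settling time ≈ 4τ = 0.071 s.

T_s ≈ 0.071 s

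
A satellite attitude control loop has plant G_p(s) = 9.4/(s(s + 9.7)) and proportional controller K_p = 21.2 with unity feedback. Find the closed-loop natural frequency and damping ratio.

The closed-loop denominator is s(s+9.7) + 21.2·9.4 = s² + 9.7s + 199.3.
So ω_n² = 199.3 ⇒ ω_n = 14.12 rad/s, and ζ = 9.7/(2ω_n) = 0.344.

ω_n = 14.1 rad/s, ζ = 0.344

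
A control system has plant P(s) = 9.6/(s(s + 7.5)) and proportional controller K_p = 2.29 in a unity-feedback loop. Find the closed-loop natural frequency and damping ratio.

ω_n = 4.69 rad/s, ζ = 0.8

1 + K_p·P(s) = 0 gives s² + 7.5s + 21.98 = 0.
Matching s² + 2ζω_n s + ω_n²: ω_n = √21.98 = 4.689 rad/s and 2ζω_n = 7.5, so ζ = 7.5/(2·4.689) = 0.8.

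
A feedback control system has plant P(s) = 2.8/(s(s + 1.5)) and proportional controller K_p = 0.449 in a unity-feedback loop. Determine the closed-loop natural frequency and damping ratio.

1 + K_p·P(s) = 0 gives s² + 1.5s + 1.257 = 0.
So ω_n² = 1.257 ⇒ ω_n = 1.121 rad/s, and ζ = 1.5/(2ω_n) = 0.669.

ω_n = 1.12 rad/s, ζ = 0.669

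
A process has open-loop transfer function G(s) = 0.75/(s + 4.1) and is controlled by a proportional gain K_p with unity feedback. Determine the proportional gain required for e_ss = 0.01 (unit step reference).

K_p = 541

Steady-state error for a unit step on this type-0 loop is 1/(1 + K_p·G(0)).
G(0) = 0.1829. Require 1/(1 + K_p·0.1829) = 0.01, so 1 + 0.1829·K_p = 100.
K_p = (100 − 1)/0.1829 = 541.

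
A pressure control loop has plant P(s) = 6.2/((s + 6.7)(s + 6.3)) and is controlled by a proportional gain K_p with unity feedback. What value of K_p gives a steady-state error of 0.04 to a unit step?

The loop is type 0, so e_ss(step) = 1/(1 + K_pos) with K_pos = K_p·P(0).
P(0) = 0.1469. Require 1/(1 + K_p·0.1469) = 0.04, so 1 + 0.1469·K_p = 25.
K_p = (25 − 1)/0.1469 = 163.

K_p = 163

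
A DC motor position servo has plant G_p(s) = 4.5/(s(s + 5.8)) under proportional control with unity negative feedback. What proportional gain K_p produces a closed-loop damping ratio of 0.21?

K_p = 42.4

Closed-loop characteristic equation: s² + 5.8s + K_p·4.5 = 0.
So ω_n = √(4.5K_p) and 2ζω_n = 5.8, giving ζ = 5.8/(2√(4.5K_p)).
Setting ζ = 0.21: √(4.5K_p) = 5.8/(2·0.21) = 13.81, so K_p = 190.7/4.5 = 42.4.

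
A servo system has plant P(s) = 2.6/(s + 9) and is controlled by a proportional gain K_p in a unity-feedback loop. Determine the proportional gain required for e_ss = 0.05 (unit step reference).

Steady-state error for a unit step on this type-0 loop is 1/(1 + K_p·P(0)).
P(0) = 0.2889. Require 1/(1 + K_p·0.2889) = 0.05, so 1 + 0.2889·K_p = 20.
K_p = (20 − 1)/0.2889 = 65.8.

K_p = 65.8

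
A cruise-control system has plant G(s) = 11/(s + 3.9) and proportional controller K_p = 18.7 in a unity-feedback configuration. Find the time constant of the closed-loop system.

τ = 0.00477 s

Closed-loop transfer function: T(s) = K_p·G(s)/(1 + K_p·G(s)) = 205.7/(s + 3.9 + 205.7) = 205.7/(s + 209.6).
Time constant τ = 1/209.6 = 0.00477 s.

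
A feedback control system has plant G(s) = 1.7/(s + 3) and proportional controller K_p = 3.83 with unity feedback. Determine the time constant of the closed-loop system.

τ = 0.105 s

Closed-loop transfer function: T(s) = K_p·G(s)/(1 + K_p·G(s)) = 6.511/(s + 3 + 6.511) = 6.511/(s + 9.511).
Time constant τ = 1/9.511 = 0.105 s.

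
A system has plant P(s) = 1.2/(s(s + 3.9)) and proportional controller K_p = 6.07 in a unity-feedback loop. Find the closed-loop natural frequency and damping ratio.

1 + K_p·P(s) = 0 gives s² + 3.9s + 7.284 = 0.
So ω_n² = 7.284 ⇒ ω_n = 2.699 rad/s, and ζ = 3.9/(2ω_n) = 0.723.

ω_n = 2.7 rad/s, ζ = 0.723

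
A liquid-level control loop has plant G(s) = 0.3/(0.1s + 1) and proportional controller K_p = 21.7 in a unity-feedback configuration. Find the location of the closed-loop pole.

Closed loop: T(s) = K_p·G/(1+K_p·G) = 6.51/(0.1s + 1 + 6.51), with pole at s = −(1 + 6.51)/0.1 = −75.1.

s = -75.1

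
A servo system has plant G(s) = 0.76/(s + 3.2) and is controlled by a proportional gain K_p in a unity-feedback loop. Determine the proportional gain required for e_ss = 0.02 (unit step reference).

K_p = 206

Steady-state error for a unit step on this type-0 loop is 1/(1 + K_p·G(0)).
G(0) = 0.2375. Require 1/(1 + K_p·0.2375) = 0.02, so 1 + 0.2375·K_p = 50.
K_p = (50 − 1)/0.2375 = 206.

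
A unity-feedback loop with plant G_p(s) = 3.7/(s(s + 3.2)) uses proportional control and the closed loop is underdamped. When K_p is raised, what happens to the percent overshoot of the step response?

increase

Characteristic equation s² + 3.2s + K_p·3.7 = 0: raising K_p raises ω_n while 2ζω_n = 3.2 is fixed, so ζ falls and overshoot grows.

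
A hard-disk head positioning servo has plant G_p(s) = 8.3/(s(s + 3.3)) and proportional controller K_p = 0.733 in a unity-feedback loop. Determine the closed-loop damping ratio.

ζ = 0.669

With unity feedback the closed-loop characteristic equation is s² + 3.3s + 0.733·8.3 = s² + 3.3s + 6.084 = 0.
So ω_n² = 6.084 ⇒ ω_n = 2.467 rad/s, and ζ = 3.3/(2ω_n) = 0.669.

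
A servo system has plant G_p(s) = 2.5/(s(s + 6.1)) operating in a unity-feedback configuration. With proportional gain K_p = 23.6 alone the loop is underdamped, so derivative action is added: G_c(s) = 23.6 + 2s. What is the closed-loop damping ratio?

ζ = 0.723

Forward path: (23.6 + 2s)·2.5/(s(s+6.1)). The closed-loop characteristic equation is s² + (6.1 + 2.5·2)s + 2.5·23.6 = 0.
That is s² + 11.1s + 59 = 0, so ω_n = 7.681 rad/s and ζ = 11.1/(2·7.681) = 0.7225.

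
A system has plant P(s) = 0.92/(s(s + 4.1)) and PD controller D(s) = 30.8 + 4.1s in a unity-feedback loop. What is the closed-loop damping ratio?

Forward path: (30.8 + 4.1s)·0.92/(s(s+4.1)). The closed-loop characteristic equation is s² + (4.1 + 0.92·4.1)s + 0.92·30.8 = 0.
That is s² + 7.872s + 28.34 = 0, so ω_n = 5.323 rad/s and ζ = 7.872/(2·5.323) = 0.7394.

ζ = 0.739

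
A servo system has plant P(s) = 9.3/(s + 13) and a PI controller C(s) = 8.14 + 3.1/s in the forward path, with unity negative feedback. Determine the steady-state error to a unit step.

The open loop C(s)P(s) has a pole at the origin (type 1), so the static position error constant is infinite and e_ss = 1/(1+∞) = 0.

0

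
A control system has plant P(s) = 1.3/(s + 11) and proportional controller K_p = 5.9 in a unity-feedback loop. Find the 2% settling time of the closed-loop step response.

Closed-loop transfer function: T(s) = K_p·P(s)/(1 + K_p·P(s)) = 7.67/(s + 11 + 7.67) = 7.67/(s + 18.67).
Time constant τ = 1/18.67 = 0.05356 s, so the 2% settling time is about 4τ = 0.214 s.

T_s ≈ 0.214 s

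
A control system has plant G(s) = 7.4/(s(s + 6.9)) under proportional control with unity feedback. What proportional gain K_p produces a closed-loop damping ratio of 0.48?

Closed-loop characteristic equation: s² + 6.9s + K_p·7.4 = 0.
So ω_n = √(7.4K_p) and 2ζω_n = 6.9, giving ζ = 6.9/(2√(7.4K_p)).
Setting ζ = 0.48: √(7.4K_p) = 6.9/(2·0.48) = 7.188, so K_p = 51.66/7.4 = 6.98.

K_p = 6.98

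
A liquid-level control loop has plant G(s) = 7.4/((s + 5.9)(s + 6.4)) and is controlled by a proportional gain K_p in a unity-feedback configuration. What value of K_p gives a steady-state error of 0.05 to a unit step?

K_p = 97

The loop is type 0, so e_ss(step) = 1/(1 + K_pos) with K_pos = K_p·G(0).
G(0) = 0.196. Require 1/(1 + K_p·0.196) = 0.05, so 1 + 0.196·K_p = 20.
K_p = (20 − 1)/0.196 = 97.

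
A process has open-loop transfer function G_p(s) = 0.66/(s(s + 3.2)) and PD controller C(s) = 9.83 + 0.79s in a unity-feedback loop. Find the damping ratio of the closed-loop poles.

ζ = 0.731

Forward path: (9.83 + 0.79s)·0.66/(s(s+3.2)). The closed-loop characteristic equation is s² + (3.2 + 0.66·0.79)s + 0.66·9.83 = 0.
That is s² + 3.721s + 6.488 = 0, so ω_n = 2.547 rad/s and ζ = 3.721/(2·2.547) = 0.7305.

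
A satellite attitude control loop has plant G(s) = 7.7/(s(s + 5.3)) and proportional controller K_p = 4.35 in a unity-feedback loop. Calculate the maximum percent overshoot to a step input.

19.8%

Closed-loop characteristic equation: s² + 5.3s + 33.49 = 0, so ω_n = 5.787 rad/s and ζ = 5.3/(2·5.787) = 0.4579.
%OS = 100·exp(−πζ/√(1−ζ²)) = 100·exp(−π·0.4579/√0.7903) = 19.8%.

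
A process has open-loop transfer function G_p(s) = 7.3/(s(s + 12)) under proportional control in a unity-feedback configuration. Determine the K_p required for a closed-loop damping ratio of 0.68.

Closed-loop characteristic equation: s² + 12s + K_p·7.3 = 0.
So ω_n = √(7.3K_p) and 2ζω_n = 12, giving ζ = 12/(2√(7.3K_p)).
Setting ζ = 0.68: √(7.3K_p) = 12/(2·0.68) = 8.824, so K_p = 77.85/7.3 = 10.7.

K_p = 10.7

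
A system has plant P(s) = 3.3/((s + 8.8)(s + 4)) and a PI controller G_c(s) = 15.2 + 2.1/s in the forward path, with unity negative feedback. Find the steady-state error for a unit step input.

The open loop G_c(s)P(s) has a pole at the origin (type 1), so the static position error constant is infinite and e_ss = 1/(1+∞) = 0.

0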